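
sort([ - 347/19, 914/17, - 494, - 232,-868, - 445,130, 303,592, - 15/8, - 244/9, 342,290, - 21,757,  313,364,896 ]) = [ - 868, -494,- 445, - 232, - 244/9,-21,-347/19,  -  15/8,914/17 , 130, 290, 303, 313,  342,364, 592,757,896 ] 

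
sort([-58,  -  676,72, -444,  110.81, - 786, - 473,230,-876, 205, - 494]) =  [ - 876  , - 786, - 676, - 494 , - 473, - 444, - 58,72, 110.81,205, 230 ] 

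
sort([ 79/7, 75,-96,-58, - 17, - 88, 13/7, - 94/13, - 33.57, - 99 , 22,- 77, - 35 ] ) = [ - 99 ,- 96,  -  88, - 77 , - 58, - 35 ,- 33.57, - 17,-94/13,13/7 , 79/7, 22,  75] 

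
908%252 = 152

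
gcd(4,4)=4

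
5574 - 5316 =258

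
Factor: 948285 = 3^2 * 5^1 *13^1*1621^1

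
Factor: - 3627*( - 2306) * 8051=67337452962 = 2^1*3^2*13^1*31^1*83^1*97^1*1153^1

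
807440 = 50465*16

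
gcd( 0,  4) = 4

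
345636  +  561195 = 906831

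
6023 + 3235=9258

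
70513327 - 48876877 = 21636450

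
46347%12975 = 7422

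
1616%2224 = 1616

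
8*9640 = 77120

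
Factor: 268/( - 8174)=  - 2/61=   - 2^1*61^ ( - 1 ) 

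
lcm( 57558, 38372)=115116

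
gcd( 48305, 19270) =5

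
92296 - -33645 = 125941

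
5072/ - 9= - 564 + 4/9  =  - 563.56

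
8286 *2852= 23631672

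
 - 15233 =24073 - 39306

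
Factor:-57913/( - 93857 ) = 17^ ( - 1)*29^1*1997^1  *  5521^(-1 )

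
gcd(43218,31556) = 686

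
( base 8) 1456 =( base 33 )om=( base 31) Q8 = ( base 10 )814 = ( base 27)134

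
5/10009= 5/10009 = 0.00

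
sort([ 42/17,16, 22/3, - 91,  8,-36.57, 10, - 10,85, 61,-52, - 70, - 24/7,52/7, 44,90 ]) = [ - 91, - 70 , - 52,  -  36.57, - 10, - 24/7, 42/17, 22/3, 52/7, 8, 10,  16, 44, 61,  85, 90 ] 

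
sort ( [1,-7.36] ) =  [-7.36,1] 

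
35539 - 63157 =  - 27618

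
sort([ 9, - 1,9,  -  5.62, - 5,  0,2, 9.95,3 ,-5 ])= [ - 5.62, - 5, - 5, - 1, 0,2 , 3, 9,9,9.95]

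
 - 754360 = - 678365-75995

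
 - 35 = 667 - 702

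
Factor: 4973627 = 4973627^1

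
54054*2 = 108108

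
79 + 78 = 157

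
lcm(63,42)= 126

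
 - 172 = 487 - 659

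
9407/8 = 1175 + 7/8  =  1175.88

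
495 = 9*55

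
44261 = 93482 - 49221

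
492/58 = 246/29 = 8.48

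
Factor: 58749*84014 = 4935738486 = 2^1*3^1 * 7^1*17^1 * 353^1*19583^1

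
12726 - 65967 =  - 53241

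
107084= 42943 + 64141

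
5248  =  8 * 656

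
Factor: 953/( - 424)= - 2^(-3 ) * 53^( - 1) * 953^1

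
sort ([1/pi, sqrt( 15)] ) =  [1/pi,sqrt(15) ]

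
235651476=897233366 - 661581890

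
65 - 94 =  - 29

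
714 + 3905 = 4619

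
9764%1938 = 74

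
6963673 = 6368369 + 595304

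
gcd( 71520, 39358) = 2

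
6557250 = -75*( - 87430 ) 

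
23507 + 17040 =40547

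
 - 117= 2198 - 2315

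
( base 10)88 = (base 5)323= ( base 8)130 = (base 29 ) 31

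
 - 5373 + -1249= - 6622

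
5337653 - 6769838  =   -1432185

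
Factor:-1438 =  - 2^1*719^1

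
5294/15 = 352 + 14/15 = 352.93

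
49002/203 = 49002/203 = 241.39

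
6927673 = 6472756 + 454917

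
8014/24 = 4007/12=333.92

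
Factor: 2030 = 2^1*5^1 * 7^1*29^1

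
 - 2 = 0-2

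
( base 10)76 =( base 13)5b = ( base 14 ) 56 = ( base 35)26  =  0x4C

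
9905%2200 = 1105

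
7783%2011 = 1750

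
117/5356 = 9/412 = 0.02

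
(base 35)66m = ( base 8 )16636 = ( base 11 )5773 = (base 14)2A98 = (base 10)7582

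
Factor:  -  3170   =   - 2^1*5^1 * 317^1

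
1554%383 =22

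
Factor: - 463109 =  -31^1*14939^1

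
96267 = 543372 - 447105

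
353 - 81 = 272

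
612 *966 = 591192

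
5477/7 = 5477/7= 782.43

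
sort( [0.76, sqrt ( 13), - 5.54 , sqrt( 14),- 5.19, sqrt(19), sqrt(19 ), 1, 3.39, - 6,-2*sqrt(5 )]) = [ - 6, -5.54,- 5.19,  -  2*sqrt(5),0.76,1, 3.39,sqrt(13), sqrt( 14) , sqrt( 19 ), sqrt (19)] 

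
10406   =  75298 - 64892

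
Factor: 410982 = 2^1*3^1 * 11^1*13^1 * 479^1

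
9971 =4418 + 5553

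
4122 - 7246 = -3124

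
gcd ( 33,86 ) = 1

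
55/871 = 55/871 = 0.06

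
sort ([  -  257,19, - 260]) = [ - 260,  -  257 , 19 ] 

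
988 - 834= 154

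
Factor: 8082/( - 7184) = -9/8 = -2^ ( - 3 )*3^2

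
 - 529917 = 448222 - 978139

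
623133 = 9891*63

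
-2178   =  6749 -8927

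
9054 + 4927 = 13981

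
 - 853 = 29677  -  30530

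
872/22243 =872/22243 = 0.04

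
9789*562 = 5501418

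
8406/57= 147 + 9/19= 147.47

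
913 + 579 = 1492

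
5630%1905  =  1820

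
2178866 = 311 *7006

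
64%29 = 6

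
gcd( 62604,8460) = 1692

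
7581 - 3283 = 4298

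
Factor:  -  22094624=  - 2^5*37^1*18661^1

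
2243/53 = 2243/53 = 42.32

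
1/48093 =1/48093 = 0.00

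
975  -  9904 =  - 8929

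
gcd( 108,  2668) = 4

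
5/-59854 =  - 5/59854 = -0.00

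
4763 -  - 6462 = 11225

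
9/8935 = 9/8935  =  0.00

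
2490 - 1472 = 1018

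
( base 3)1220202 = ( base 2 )10101110101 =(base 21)33b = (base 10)1397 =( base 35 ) 14W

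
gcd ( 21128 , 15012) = 556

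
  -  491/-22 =22+7/22 =22.32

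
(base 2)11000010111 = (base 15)6DE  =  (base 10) 1559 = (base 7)4355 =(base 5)22214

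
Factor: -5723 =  - 59^1* 97^1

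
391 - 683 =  - 292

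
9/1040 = 9/1040= 0.01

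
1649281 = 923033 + 726248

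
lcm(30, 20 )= 60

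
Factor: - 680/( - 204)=10/3 =2^1*3^( - 1)*5^1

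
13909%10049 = 3860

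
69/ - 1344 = -1 + 425/448=- 0.05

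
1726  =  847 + 879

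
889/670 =1 + 219/670 = 1.33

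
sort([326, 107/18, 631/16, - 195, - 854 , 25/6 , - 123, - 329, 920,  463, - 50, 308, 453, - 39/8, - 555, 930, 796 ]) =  [-854, - 555, - 329 , - 195, - 123, - 50, - 39/8,25/6, 107/18,631/16, 308, 326, 453, 463, 796, 920,  930]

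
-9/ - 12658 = 9/12658 =0.00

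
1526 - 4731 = -3205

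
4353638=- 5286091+9639729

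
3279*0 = 0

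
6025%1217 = 1157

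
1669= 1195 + 474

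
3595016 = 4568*787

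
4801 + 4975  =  9776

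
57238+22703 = 79941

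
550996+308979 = 859975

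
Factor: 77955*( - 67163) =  - 5235691665 = - 3^1*5^1*47^1 *1429^1*5197^1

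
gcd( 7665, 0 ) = 7665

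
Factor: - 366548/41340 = -133/15 = -3^ ( - 1)*5^( - 1)*7^1*19^1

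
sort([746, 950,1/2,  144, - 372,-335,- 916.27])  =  [-916.27,-372 ,-335 , 1/2, 144, 746, 950]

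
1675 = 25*67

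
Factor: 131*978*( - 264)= - 2^4*3^2*11^1*131^1*163^1 = - 33823152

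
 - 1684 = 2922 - 4606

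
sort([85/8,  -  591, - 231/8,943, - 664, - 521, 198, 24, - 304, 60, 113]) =[ - 664, - 591,- 521, - 304, - 231/8,85/8, 24,  60,113  ,  198,  943 ]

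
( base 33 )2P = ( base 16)5b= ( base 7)160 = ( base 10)91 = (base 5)331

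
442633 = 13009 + 429624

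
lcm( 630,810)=5670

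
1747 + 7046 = 8793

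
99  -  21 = 78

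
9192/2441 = 3 + 1869/2441 =3.77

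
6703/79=6703/79 = 84.85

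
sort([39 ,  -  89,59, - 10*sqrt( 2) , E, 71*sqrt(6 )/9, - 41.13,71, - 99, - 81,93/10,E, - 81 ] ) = [ - 99,  -  89, - 81, - 81, - 41.13, - 10* sqrt(2 ),E, E , 93/10,71*sqrt(6) /9,39,59,71]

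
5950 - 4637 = 1313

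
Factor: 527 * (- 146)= - 76942 = -  2^1*17^1*31^1* 73^1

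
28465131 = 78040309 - 49575178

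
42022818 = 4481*9378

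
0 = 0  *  3093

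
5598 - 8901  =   - 3303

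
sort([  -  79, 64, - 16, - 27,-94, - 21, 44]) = [ - 94,  -  79, - 27, - 21, - 16,44,64 ] 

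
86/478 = 43/239 = 0.18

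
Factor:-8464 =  - 2^4*23^2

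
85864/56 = 10733/7 =1533.29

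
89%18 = 17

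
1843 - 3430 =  -1587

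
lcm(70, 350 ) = 350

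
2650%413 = 172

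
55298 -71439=  -  16141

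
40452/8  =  10113/2 =5056.50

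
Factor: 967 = 967^1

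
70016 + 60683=130699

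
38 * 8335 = 316730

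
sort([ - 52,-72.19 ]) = [ - 72.19, - 52 ]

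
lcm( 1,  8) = 8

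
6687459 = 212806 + 6474653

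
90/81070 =9/8107 =0.00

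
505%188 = 129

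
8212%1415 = 1137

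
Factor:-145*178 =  - 25810 = - 2^1*5^1*29^1 *89^1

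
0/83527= 0= 0.00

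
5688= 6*948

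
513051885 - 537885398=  - 24833513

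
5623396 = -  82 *( - 68578 ) 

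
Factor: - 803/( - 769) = 11^1*73^1*769^( - 1 )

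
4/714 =2/357 = 0.01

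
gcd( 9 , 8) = 1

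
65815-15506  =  50309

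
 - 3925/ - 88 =44 + 53/88 = 44.60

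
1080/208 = 5 + 5/26 = 5.19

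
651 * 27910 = 18169410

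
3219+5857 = 9076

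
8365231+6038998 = 14404229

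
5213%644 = 61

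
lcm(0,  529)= 0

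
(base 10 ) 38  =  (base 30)18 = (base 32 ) 16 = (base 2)100110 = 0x26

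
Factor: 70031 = 13^1*5387^1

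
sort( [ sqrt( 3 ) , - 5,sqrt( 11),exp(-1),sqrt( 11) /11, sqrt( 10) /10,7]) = [-5,sqrt(11)/11,sqrt( 10)/10, exp (-1 ),  sqrt( 3),sqrt(11 ), 7 ]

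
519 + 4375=4894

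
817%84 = 61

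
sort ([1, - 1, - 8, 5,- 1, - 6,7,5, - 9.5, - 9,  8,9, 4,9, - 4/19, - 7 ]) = [  -  9.5, - 9, - 8, - 7, -6, - 1, - 1, - 4/19, 1,4,5, 5,7, 8, 9 , 9 ]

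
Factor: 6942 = 2^1*3^1*13^1*89^1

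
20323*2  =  40646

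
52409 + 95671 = 148080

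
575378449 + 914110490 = 1489488939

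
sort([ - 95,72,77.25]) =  [  -  95, 72, 77.25 ]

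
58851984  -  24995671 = 33856313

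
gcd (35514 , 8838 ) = 18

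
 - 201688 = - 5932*34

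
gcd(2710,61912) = 2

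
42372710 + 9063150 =51435860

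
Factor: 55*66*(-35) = - 2^1* 3^1*5^2*7^1*11^2 = -  127050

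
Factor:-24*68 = - 2^5*3^1 *17^1 =- 1632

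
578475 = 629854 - 51379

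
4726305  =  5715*827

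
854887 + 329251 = 1184138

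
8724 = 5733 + 2991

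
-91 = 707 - 798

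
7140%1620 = 660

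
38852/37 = 1050+2/37 = 1050.05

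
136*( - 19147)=-2603992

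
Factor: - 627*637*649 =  - 259209951= - 3^1*7^2*11^2*13^1*19^1*59^1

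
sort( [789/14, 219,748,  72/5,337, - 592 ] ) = [ - 592,  72/5,789/14, 219, 337,  748]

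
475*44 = 20900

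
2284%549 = 88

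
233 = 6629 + -6396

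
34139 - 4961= 29178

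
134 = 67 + 67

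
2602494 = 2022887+579607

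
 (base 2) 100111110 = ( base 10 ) 318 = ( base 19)GE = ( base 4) 10332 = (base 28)ba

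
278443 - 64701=213742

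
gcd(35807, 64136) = 1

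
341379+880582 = 1221961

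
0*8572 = 0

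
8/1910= 4/955 = 0.00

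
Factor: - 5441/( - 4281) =3^(  -  1)* 1427^(  -  1) *5441^1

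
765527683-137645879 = 627881804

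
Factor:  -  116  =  -2^2*29^1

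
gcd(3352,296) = 8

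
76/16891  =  4/889 =0.00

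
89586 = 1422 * 63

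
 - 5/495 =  - 1/99 = -0.01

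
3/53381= 3/53381 = 0.00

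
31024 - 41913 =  - 10889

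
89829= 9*9981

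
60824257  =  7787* 7811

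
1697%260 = 137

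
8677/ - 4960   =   - 2 + 1243/4960 = -1.75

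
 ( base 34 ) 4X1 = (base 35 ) 4o7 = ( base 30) 6bh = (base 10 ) 5747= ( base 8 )13163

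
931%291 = 58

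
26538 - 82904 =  - 56366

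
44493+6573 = 51066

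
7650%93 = 24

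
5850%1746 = 612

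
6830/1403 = 6830/1403 = 4.87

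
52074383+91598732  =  143673115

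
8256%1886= 712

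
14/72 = 7/36 = 0.19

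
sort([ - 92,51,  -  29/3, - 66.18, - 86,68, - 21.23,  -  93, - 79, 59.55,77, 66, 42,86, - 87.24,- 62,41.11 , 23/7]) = [ - 93 , - 92, - 87.24, - 86, - 79, - 66.18, - 62, - 21.23 ,-29/3,23/7 , 41.11, 42, 51, 59.55, 66,68,77, 86 ]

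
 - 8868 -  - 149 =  -8719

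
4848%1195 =68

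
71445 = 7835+63610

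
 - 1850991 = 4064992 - 5915983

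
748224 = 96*7794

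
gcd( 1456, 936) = 104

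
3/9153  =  1/3051 =0.00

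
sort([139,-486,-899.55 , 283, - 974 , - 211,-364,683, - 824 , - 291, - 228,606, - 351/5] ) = [ - 974, - 899.55,-824,  -  486, - 364, - 291, -228, - 211, - 351/5,139 , 283, 606  ,  683 ]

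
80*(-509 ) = - 40720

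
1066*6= 6396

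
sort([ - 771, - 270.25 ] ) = [-771,- 270.25]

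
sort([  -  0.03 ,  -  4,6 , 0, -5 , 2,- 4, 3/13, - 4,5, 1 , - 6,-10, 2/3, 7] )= [ - 10,  -  6,-5, - 4 , - 4,-4,-0.03,  0,3/13 , 2/3, 1,  2, 5, 6, 7]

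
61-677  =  -616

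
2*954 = 1908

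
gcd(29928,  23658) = 6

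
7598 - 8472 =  - 874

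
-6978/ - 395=6978/395 = 17.67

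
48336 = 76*636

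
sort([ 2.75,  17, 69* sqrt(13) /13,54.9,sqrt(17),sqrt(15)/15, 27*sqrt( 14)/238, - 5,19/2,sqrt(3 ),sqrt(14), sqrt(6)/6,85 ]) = [- 5, sqrt(15) /15,sqrt (6)/6, 27*sqrt( 14) /238,sqrt( 3),2.75, sqrt( 14 ), sqrt(17), 19/2, 17, 69*sqrt(13) /13,  54.9,85] 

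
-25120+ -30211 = - 55331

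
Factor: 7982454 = 2^1 * 3^1*37^1*41^1*877^1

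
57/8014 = 57/8014= 0.01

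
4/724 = 1/181=0.01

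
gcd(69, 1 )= 1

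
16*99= 1584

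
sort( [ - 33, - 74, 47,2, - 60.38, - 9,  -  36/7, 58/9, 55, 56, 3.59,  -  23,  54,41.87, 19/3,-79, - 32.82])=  [ - 79,  -  74, - 60.38, - 33, - 32.82, - 23, - 9, -36/7,2,3.59, 19/3,58/9,41.87 , 47,54,  55, 56]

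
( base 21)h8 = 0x16D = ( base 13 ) 221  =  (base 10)365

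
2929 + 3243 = 6172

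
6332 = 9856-3524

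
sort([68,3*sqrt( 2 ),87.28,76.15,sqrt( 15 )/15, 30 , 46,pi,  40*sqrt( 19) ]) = [sqrt( 15 )/15,pi, 3 * sqrt (2),30,46, 68 , 76.15,87.28,40*sqrt ( 19)]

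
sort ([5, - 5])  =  [ - 5, 5 ] 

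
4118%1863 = 392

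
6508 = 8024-1516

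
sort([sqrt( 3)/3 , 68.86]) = [sqrt ( 3)/3,68.86]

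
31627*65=2055755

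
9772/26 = 4886/13 = 375.85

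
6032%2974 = 84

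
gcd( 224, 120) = 8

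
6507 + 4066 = 10573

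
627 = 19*33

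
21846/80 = 10923/40 =273.07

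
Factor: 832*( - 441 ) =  - 366912 = - 2^6 * 3^2*7^2*13^1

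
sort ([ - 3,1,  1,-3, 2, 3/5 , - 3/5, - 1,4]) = [ - 3,-3, - 1, - 3/5, 3/5,1, 1,2,4]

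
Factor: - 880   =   - 2^4*5^1*11^1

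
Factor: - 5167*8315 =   -  5^1*1663^1*5167^1 = - 42963605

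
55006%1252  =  1170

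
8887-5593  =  3294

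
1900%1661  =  239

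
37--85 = 122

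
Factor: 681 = 3^1*227^1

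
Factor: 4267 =17^1*251^1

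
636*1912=1216032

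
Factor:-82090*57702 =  - 2^2*3^1*5^1*59^1*163^1 *8209^1=- 4736757180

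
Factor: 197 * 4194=826218   =  2^1*3^2*197^1*233^1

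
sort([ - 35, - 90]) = [ - 90, - 35]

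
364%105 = 49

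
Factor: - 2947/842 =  - 7/2 = - 2^ ( - 1) *7^1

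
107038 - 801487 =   -  694449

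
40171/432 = 40171/432  =  92.99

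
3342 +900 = 4242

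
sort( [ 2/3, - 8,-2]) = [ - 8, - 2,2/3]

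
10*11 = 110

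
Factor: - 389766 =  - 2^1 *3^1*13^1*19^1*263^1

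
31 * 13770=426870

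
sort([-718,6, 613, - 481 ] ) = [-718, - 481,6, 613 ]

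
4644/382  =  2322/191 = 12.16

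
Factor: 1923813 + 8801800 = 10725613 = 23^1 * 466331^1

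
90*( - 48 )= - 4320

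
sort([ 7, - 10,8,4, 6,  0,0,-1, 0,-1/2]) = [-10, - 1,  -  1/2,  0, 0, 0,4,  6, 7, 8]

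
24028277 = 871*27587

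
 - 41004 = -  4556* 9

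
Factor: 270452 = 2^2 *7^1 * 13^1*743^1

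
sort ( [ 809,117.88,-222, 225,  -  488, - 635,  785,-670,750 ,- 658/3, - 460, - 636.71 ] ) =[  -  670, - 636.71, - 635, -488, - 460,  -  222, - 658/3,117.88,225, 750 , 785 , 809 ]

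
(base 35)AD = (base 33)B0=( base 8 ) 553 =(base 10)363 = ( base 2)101101011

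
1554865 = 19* 81835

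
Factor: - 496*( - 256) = 126976 = 2^12  *  31^1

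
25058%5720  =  2178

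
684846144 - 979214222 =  - 294368078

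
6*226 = 1356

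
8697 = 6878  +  1819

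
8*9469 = 75752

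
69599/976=69599/976 = 71.31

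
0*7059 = 0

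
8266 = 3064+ 5202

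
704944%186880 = 144304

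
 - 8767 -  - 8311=- 456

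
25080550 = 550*45601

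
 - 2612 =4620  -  7232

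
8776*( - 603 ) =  - 5291928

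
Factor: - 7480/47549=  - 2^3*5^1*11^1*2797^ (  -  1 ) = - 440/2797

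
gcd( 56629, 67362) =1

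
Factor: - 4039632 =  - 2^4*3^5*1039^1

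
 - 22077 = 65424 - 87501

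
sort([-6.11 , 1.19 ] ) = [-6.11, 1.19]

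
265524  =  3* 88508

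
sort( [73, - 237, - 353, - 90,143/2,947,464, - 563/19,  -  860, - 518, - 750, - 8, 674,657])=[ - 860,- 750 , - 518, - 353, - 237, - 90, - 563/19, - 8,143/2,73,464, 657, 674,  947 ] 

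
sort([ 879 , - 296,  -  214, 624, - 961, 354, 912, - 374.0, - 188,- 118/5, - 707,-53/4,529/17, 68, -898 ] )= [ - 961 , - 898, - 707, - 374.0,  -  296, - 214, - 188,  -  118/5, - 53/4,  529/17,68, 354, 624, 879, 912]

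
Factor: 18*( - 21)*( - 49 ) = 2^1*3^3*7^3 = 18522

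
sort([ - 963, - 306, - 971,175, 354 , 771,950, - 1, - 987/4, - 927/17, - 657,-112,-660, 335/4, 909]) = [ - 971, - 963,-660, - 657, - 306,  -  987/4 , - 112,- 927/17,  -  1, 335/4,175,354, 771,  909, 950 ] 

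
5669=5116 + 553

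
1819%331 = 164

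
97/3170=97/3170 = 0.03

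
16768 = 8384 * 2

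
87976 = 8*10997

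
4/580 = 1/145 = 0.01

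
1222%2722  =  1222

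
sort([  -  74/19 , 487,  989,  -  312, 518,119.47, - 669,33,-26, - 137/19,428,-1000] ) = [-1000,-669, - 312, - 26, -137/19, - 74/19 , 33,119.47,428,487, 518, 989] 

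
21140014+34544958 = 55684972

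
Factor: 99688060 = 2^2*5^1*19^1 * 262337^1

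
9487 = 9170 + 317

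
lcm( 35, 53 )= 1855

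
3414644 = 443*7708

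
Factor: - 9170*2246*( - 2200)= 45310804000 = 2^5*5^3*7^1*11^1*131^1*1123^1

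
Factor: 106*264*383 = 10717872 = 2^4*3^1* 11^1*53^1 *383^1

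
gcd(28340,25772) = 4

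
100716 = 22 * 4578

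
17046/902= 8523/451 = 18.90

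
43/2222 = 43/2222 = 0.02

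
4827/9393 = 1609/3131 = 0.51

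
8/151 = 8/151 =0.05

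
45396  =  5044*9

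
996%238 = 44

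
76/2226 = 38/1113  =  0.03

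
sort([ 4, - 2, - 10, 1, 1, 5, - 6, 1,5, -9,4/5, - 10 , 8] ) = [ - 10, - 10, - 9, -6, - 2, 4/5,1,  1, 1, 4, 5, 5,  8]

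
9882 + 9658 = 19540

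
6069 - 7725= - 1656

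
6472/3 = 2157+1/3 = 2157.33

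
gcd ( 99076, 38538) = 2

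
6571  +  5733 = 12304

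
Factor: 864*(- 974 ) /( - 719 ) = 841536/719 = 2^6*3^3*487^1*719^( - 1)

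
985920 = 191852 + 794068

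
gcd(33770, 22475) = 5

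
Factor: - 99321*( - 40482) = 2^1  *  3^3 * 13^1*173^1*33107^1 = 4020712722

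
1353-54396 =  - 53043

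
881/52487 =881/52487 = 0.02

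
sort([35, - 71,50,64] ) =[ - 71,35 , 50,64]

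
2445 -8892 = - 6447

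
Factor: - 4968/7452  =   - 2/3 = - 2^1 * 3^( - 1)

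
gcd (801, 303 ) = 3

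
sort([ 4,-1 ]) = [-1, 4]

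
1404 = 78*18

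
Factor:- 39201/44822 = - 2^( - 1)*3^1*179^1 * 307^( - 1) = -537/614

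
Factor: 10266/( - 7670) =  - 87/65 = -  3^1*5^( - 1) * 13^(-1)*29^1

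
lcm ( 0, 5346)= 0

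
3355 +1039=4394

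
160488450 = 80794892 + 79693558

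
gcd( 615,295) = 5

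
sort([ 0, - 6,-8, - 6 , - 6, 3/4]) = [- 8, - 6, - 6,  -  6, 0,3/4]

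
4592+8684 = 13276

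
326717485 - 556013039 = -229295554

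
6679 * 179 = 1195541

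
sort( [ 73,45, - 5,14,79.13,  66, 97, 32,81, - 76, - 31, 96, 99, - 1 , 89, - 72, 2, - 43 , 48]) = [- 76, -72, - 43,  -  31, - 5,-1, 2,14,32, 45,48, 66,73, 79.13, 81, 89,96,  97,99]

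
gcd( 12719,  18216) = 23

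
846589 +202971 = 1049560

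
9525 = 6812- - 2713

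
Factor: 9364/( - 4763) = - 2^2*11^( - 1)*433^ ( - 1)*2341^1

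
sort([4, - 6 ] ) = [- 6,4]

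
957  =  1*957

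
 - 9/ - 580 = 9/580 =0.02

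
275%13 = 2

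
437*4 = 1748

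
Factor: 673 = 673^1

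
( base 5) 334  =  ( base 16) 5e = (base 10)94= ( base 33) 2s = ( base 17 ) 59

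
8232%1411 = 1177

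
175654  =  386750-211096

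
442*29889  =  13210938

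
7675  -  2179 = 5496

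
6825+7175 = 14000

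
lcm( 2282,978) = 6846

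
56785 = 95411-38626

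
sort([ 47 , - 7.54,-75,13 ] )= [ - 75, - 7.54,13,47 ]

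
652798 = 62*10529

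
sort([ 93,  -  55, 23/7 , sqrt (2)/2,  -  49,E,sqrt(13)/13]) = [-55, - 49,sqrt ( 13)/13, sqrt ( 2 ) /2, E,  23/7,93 ]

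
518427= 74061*7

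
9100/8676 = 2275/2169 = 1.05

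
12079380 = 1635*7388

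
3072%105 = 27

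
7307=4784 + 2523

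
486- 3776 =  - 3290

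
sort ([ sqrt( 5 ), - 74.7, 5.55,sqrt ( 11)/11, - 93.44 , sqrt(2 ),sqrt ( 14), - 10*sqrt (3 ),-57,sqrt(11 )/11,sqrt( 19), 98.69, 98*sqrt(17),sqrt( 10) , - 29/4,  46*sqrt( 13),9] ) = [  -  93.44, - 74.7, - 57, - 10 * sqrt( 3), - 29/4 , sqrt(11)/11,sqrt ( 11 ) /11,sqrt(2),sqrt(5 ),sqrt ( 10), sqrt( 14),sqrt ( 19), 5.55,9,98.69,46*sqrt(13 ),98*sqrt (17 )] 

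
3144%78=24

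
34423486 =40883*842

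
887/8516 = 887/8516 = 0.10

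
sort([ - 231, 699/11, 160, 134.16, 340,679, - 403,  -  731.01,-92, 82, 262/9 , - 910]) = [ - 910, - 731.01, - 403, - 231,  -  92 , 262/9, 699/11, 82  ,  134.16,160, 340, 679 ] 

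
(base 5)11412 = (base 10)857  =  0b1101011001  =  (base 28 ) 12h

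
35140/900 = 39+2/45 = 39.04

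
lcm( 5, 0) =0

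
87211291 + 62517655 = 149728946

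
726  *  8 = 5808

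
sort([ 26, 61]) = [ 26,61 ]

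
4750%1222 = 1084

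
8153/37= 8153/37=220.35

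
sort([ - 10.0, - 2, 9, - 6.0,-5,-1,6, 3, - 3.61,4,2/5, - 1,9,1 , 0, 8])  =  [ - 10.0, - 6.0,  -  5, - 3.61, - 2, - 1,  -  1,  0,  2/5, 1 , 3, 4,6,8, 9,9]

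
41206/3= 13735 + 1/3 =13735.33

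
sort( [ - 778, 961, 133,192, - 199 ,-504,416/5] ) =[-778, - 504, - 199,416/5,133,  192,961]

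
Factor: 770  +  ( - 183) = 587^1 = 587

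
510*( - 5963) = - 3041130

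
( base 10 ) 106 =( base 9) 127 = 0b1101010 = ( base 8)152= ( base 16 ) 6a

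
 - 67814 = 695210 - 763024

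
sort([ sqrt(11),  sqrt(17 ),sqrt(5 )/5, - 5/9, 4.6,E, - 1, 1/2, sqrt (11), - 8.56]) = [ - 8.56, - 1, - 5/9,sqrt(5 )/5,1/2,  E,sqrt(11 ), sqrt(11),sqrt(17), 4.6]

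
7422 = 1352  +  6070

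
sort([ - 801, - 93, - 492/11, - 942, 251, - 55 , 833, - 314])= [-942, - 801, - 314, - 93, - 55, - 492/11,251,  833] 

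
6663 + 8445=15108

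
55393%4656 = 4177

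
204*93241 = 19021164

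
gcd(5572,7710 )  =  2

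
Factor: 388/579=2^2*3^( - 1 )*97^1*193^(  -  1)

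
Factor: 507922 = 2^1 * 229^1*1109^1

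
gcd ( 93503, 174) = 1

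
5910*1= 5910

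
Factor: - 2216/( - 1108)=2^1 = 2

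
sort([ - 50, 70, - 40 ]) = [ - 50, - 40 , 70 ]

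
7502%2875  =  1752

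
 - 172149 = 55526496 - 55698645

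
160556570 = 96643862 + 63912708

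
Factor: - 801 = -3^2* 89^1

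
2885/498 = 5 + 395/498 = 5.79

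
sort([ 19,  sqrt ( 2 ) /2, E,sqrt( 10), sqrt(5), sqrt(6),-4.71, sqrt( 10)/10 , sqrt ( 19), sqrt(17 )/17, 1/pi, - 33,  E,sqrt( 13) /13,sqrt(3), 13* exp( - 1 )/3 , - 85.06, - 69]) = [ - 85.06, - 69, - 33, - 4.71,sqrt(17 ) /17,sqrt(13)/13,  sqrt(10)/10,1/pi,  sqrt( 2)/2,13 *exp(-1) /3, sqrt(3) , sqrt( 5), sqrt (6), E , E , sqrt(10),sqrt( 19),19 ] 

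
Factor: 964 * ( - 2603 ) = -2509292 = - 2^2 * 19^1 * 137^1*241^1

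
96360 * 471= 45385560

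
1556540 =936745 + 619795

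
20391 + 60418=80809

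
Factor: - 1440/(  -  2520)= 2^2*7^( - 1) = 4/7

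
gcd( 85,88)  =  1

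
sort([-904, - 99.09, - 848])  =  [-904, - 848, - 99.09]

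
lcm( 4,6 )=12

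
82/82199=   82/82199 = 0.00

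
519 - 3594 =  - 3075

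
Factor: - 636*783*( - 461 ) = 2^2*3^4*29^1*53^1*461^1 = 229572468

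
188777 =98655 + 90122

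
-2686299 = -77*34887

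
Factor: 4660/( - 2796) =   -  5/3=- 3^( - 1)*5^1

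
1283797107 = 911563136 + 372233971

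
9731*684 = 6656004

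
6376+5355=11731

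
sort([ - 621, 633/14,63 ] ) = [  -  621 , 633/14, 63]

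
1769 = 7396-5627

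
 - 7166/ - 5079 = 7166/5079 = 1.41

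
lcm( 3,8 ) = 24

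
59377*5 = 296885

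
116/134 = 58/67 = 0.87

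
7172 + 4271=11443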